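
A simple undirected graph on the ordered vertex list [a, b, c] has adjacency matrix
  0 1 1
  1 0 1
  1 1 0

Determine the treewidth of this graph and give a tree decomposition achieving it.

With just one bag of size 3, the width is 3 − 1 = 2, so tw(G) ≤ 2. On the other hand G contains the 3-clique {a, b, c}. A clique must lie in a single bag of any decomposition, so no decomposition can have width below 2. Hence tw(G) = 2 exactly.

Treewidth 2.
One optimal decomposition is:
Bags: B1 = {a, b, c}
Tree: (single bag)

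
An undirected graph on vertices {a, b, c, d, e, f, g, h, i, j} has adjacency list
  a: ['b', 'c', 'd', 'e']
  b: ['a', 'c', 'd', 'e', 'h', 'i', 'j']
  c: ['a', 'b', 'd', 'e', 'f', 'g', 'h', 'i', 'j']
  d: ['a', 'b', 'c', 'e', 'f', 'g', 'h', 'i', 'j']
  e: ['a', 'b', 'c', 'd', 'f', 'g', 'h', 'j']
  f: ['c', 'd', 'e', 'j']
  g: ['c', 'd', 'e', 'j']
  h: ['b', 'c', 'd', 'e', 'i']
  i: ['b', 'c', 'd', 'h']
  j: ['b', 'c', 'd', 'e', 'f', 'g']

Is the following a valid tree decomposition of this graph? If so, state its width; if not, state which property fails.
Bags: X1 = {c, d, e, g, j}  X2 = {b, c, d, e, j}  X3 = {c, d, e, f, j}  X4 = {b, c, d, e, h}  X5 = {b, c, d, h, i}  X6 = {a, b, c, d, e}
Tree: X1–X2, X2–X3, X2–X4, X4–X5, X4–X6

Checking the three conditions: (i) the bags cover all of {a, b, c, d, e, f, g, h, i, j}; (ii) for each edge, some bag contains both endpoints; (iii) the bags containing any fixed vertex form a subtree. All hold, so the decomposition is valid with width 5 − 1 = 4.

Yes; width 4.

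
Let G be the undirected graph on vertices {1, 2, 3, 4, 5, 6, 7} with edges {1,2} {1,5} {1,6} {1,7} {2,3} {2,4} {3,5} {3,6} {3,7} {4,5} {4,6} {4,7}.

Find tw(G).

A width-3 tree decomposition is:
Bags: B1 = {1, 3, 4, 5}  B2 = {1, 2, 3, 4}  B3 = {1, 3, 4, 6}  B4 = {1, 3, 4, 7}
Tree: B1–B2, B2–B3, B3–B4
The largest bag has 4 vertices, giving width 3; this decomposition certifies tw(G) ≤ 3. For the lower bound: the 4 vertex sets {4,5}, {1,2}, {3}, {6} are disjoint, each induces a connected subgraph, and every pair is joined by at least one edge of G. Contracting each set to a single vertex therefore yields K_{4} as a minor, and since treewidth is minor-monotone, tw(G) ≥ tw(K_{4}) = 3. The upper and lower bounds meet at 3, so that is the treewidth.

3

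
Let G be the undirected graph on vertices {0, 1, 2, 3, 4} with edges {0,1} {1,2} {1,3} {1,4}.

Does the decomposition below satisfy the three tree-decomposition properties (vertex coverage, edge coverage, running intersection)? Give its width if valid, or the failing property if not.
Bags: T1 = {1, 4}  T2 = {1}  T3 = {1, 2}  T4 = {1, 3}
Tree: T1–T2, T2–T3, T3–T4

A tree decomposition must satisfy three properties: every vertex lies in some bag; for every edge, both endpoints lie together in some bag; and for every vertex, the bags containing it form a connected subtree. Here vertex 0 appears in no bag, so the decomposition is invalid.

No — vertex 0 appears in no bag.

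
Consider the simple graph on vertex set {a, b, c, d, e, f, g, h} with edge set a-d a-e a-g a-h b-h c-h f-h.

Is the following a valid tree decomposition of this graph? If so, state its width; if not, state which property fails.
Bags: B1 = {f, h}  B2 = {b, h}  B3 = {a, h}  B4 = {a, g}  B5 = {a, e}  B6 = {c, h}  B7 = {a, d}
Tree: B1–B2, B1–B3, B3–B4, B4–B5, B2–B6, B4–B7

Yes; width 1.

Every vertex of G appears in some bag (union = {a, b, c, d, e, f, g, h}); every edge is covered by a bag; and for each vertex v the set of bags containing v is connected in the bag tree. The decomposition is therefore valid. The largest bag has 2 vertices, so the width is 1.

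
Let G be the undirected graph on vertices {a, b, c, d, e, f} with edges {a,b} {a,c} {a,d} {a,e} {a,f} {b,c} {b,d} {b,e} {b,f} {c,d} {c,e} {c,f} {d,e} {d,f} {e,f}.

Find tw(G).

5

A width-5 tree decomposition is:
Bags: B1 = {a, b, c, d, e, f}
Tree: (single bag)
A single bag containing all 6 vertices is trivially a valid decomposition of width 5. Conversely, {a, b, c, d, e, f} is a clique of size 6, and the vertices of any clique must share a bag in every tree decomposition; so some bag has ≥ 6 vertices and tw(G) ≥ 5. Hence tw(G) = 5 exactly.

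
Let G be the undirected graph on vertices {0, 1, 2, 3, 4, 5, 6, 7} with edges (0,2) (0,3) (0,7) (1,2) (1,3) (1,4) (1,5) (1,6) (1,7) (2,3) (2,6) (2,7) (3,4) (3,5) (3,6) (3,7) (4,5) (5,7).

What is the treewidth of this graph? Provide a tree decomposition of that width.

The largest bag has 4 vertices, giving width 3; this decomposition certifies tw(G) ≤ 3. On the other hand G contains the 4-clique {0, 2, 3, 7}. A clique must lie in a single bag of any decomposition, so no decomposition can have width below 3. Therefore the treewidth is 3.

Treewidth 3.
One such decomposition:
Bags: B1 = {1, 2, 3, 7}  B2 = {1, 3, 5, 7}  B3 = {0, 2, 3, 7}  B4 = {1, 3, 4, 5}  B5 = {1, 2, 3, 6}
Tree: B1–B2, B1–B3, B2–B4, B1–B5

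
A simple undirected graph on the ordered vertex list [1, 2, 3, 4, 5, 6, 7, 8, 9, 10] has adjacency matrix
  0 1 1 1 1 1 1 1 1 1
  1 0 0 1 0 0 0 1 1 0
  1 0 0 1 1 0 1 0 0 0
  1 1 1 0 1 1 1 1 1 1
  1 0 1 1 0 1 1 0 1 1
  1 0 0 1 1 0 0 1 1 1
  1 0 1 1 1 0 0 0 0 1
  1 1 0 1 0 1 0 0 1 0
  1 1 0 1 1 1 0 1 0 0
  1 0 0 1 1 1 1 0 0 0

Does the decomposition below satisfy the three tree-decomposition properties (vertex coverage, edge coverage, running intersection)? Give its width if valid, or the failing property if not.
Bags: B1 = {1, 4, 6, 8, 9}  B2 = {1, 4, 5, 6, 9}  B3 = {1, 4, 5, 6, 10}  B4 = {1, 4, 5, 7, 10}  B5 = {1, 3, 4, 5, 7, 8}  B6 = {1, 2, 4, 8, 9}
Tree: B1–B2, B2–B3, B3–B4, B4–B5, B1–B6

A tree decomposition must satisfy three properties: every vertex lies in some bag; for every edge, both endpoints lie together in some bag; and for every vertex, the bags containing it form a connected subtree. Here bags containing vertex 8 are not connected in the tree, so the decomposition is invalid.

No — bags containing vertex 8 are not connected in the tree.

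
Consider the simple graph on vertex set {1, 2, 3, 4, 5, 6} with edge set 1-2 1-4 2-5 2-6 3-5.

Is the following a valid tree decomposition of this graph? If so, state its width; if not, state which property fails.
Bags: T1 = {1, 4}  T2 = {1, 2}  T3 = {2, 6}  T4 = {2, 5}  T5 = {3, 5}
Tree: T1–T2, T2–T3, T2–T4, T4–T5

Yes; width 1.

Vertex coverage: the bags together contain {1, 2, 3, 4, 5, 6}, the full vertex set. Edge coverage: each edge of G has both endpoints in at least one bag. Running intersection: for every vertex, the bags containing it form a connected subtree. All three properties hold, so this is a valid tree decomposition of width max|bag| − 1 = 1, and hence tw(G) ≤ 1.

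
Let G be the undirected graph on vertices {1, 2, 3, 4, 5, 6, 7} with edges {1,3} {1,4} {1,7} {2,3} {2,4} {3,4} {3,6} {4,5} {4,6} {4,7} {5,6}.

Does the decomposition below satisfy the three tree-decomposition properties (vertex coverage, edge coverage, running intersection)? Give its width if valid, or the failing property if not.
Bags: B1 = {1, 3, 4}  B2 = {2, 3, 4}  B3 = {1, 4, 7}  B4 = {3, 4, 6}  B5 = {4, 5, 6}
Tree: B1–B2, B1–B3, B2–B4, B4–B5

Every vertex of G appears in some bag (union = {1, 2, 3, 4, 5, 6, 7}); every edge is covered by a bag; and for each vertex v the set of bags containing v is connected in the bag tree. The decomposition is therefore valid. The largest bag has 3 vertices, so the width is 2.

Yes; width 2.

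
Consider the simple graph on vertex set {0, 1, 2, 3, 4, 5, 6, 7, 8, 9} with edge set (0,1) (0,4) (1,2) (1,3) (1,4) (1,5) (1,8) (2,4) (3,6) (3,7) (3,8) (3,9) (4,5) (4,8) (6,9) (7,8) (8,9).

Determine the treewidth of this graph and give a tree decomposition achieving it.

Every bag has size at most 3, so the width is 3 − 1 = 2 and tw(G) ≤ 2. Conversely, {1, 3, 8} is a clique of size 3, and the vertices of any clique must share a bag in every tree decomposition; so some bag has ≥ 3 vertices and tw(G) ≥ 2. Therefore the treewidth is 2.

Treewidth 2.
One such decomposition:
Bags: B1 = {1, 3, 8}  B2 = {3, 8, 9}  B3 = {3, 6, 9}  B4 = {1, 4, 8}  B5 = {0, 1, 4}  B6 = {1, 2, 4}  B7 = {3, 7, 8}  B8 = {1, 4, 5}
Tree: B1–B2, B2–B3, B1–B4, B4–B5, B4–B6, B2–B7, B4–B8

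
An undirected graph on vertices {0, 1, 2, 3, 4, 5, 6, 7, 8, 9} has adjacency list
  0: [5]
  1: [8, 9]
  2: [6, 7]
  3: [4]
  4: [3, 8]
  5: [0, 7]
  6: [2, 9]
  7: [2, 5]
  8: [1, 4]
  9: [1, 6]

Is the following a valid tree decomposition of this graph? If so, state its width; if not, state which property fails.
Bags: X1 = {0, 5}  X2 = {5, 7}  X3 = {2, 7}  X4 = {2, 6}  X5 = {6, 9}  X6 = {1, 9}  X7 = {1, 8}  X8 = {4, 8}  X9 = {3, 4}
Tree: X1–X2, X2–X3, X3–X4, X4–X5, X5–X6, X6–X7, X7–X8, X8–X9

Yes; width 1.

Checking the three conditions: (i) the bags cover all of {0, 1, 2, 3, 4, 5, 6, 7, 8, 9}; (ii) for each edge, some bag contains both endpoints; (iii) the bags containing any fixed vertex form a subtree. All hold, so the decomposition is valid with width 2 − 1 = 1.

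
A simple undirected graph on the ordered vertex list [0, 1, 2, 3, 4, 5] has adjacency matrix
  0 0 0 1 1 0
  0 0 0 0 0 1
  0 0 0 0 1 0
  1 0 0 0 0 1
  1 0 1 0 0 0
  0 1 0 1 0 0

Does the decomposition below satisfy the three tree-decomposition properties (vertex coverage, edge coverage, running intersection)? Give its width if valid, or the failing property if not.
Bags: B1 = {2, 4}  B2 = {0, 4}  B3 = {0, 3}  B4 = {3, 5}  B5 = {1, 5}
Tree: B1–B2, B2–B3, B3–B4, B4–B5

Every vertex of G appears in some bag (union = {0, 1, 2, 3, 4, 5}); every edge is covered by a bag; and for each vertex v the set of bags containing v is connected in the bag tree. The decomposition is therefore valid. The largest bag has 2 vertices, so the width is 1.

Yes; width 1.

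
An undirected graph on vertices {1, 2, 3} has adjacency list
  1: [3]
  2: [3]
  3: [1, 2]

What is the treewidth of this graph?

A width-1 tree decomposition is:
Bags: B1 = {1, 3}  B2 = {2, 3}
Tree: B1–B2
The largest bag has 2 vertices, giving width 1; this decomposition certifies tw(G) ≤ 1. Any graph with an edge has treewidth ≥ 1, and G has the edge 3–1. Combining the bounds, tw(G) = 1.

1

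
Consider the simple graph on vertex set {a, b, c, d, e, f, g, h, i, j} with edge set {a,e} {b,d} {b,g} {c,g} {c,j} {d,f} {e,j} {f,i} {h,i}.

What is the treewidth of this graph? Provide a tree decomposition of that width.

Each bag holds 2 vertices, so the decomposition has width 1, which upper-bounds the treewidth. Since G has at least one edge (e.g. h–i), it is not an edgeless graph, so tw(G) ≥ 1. Combining the bounds, tw(G) = 1.

Treewidth 1.
One optimal decomposition is:
Bags: B1 = {h, i}  B2 = {f, i}  B3 = {d, f}  B4 = {b, d}  B5 = {b, g}  B6 = {c, g}  B7 = {c, j}  B8 = {e, j}  B9 = {a, e}
Tree: B1–B2, B2–B3, B3–B4, B4–B5, B5–B6, B6–B7, B7–B8, B8–B9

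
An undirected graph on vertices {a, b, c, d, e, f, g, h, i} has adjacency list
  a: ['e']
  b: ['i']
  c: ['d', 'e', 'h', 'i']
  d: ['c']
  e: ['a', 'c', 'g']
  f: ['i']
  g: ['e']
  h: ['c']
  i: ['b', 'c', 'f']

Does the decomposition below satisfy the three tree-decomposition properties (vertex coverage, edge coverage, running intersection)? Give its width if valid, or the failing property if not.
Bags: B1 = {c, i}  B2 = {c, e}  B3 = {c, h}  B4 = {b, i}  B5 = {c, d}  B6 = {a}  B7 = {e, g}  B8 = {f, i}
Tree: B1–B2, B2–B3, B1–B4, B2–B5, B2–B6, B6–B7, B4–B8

A tree decomposition must satisfy three properties: every vertex lies in some bag; for every edge, both endpoints lie together in some bag; and for every vertex, the bags containing it form a connected subtree. Here edge (e,a) lies in no bag, so the decomposition is invalid.

No — edge (e,a) lies in no bag.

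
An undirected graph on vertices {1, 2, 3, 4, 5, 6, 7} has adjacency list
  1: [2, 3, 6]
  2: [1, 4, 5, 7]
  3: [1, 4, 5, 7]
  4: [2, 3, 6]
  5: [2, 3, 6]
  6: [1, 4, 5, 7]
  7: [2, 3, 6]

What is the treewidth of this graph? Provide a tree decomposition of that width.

The largest bag has 4 vertices, giving width 3; this decomposition certifies tw(G) ≤ 3. For the lower bound: the 4 vertex sets {3,7}, {2,5}, {6}, {4} are disjoint, each induces a connected subgraph, and every pair is joined by at least one edge of G. Contracting each set to a single vertex therefore yields K_{4} as a minor, and since treewidth is minor-monotone, tw(G) ≥ tw(K_{4}) = 3. Hence tw(G) = 3 exactly.

Treewidth 3.
Bags: B1 = {2, 3, 6, 7}  B2 = {2, 3, 5, 6}  B3 = {2, 3, 4, 6}  B4 = {1, 2, 3, 6}
Tree: B1–B2, B2–B3, B3–B4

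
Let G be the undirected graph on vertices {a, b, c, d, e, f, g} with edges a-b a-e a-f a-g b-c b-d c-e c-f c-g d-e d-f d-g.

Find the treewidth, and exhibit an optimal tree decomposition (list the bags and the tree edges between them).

The largest bag has 4 vertices, giving width 3; this decomposition certifies tw(G) ≤ 3. For the lower bound: the 4 vertex sets {a,f}, {d,e}, {c}, {g} are disjoint, each induces a connected subgraph, and every pair is joined by at least one edge of G. Contracting each set to a single vertex therefore yields K_{4} as a minor, and since treewidth is minor-monotone, tw(G) ≥ tw(K_{4}) = 3. Hence tw(G) = 3 exactly.

Treewidth 3.
One such decomposition:
Bags: B1 = {a, c, d, f}  B2 = {a, c, d, e}  B3 = {a, c, d, g}  B4 = {a, b, c, d}
Tree: B1–B2, B2–B3, B3–B4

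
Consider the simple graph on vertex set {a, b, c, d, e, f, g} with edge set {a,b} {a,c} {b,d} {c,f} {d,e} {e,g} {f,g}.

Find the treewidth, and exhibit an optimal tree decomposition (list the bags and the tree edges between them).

Treewidth 2.
One optimal decomposition is:
Bags: B1 = {a, b, d}  B2 = {a, c, d}  B3 = {c, d, f}  B4 = {d, f, g}  B5 = {d, e, g}
Tree: B1–B2, B2–B3, B3–B4, B4–B5

The largest bag has 3 vertices, giving width 2; this decomposition certifies tw(G) ≤ 2. The edges d–b–a–c–f–g–e–d form a cycle, so G is not a tree and its treewidth is at least 2. Combining the bounds, tw(G) = 2.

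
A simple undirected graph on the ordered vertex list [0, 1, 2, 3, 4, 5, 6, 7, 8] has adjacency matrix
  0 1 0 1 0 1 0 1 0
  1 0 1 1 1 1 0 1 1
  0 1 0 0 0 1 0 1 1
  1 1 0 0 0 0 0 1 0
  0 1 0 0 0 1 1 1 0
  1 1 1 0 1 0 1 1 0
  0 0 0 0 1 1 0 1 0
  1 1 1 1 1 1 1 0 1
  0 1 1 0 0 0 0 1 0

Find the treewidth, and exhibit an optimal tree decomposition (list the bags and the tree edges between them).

Treewidth 3.
One such decomposition:
Bags: B1 = {0, 1, 5, 7}  B2 = {1, 2, 5, 7}  B3 = {1, 4, 5, 7}  B4 = {1, 2, 7, 8}  B5 = {0, 1, 3, 7}  B6 = {4, 5, 6, 7}
Tree: B1–B2, B2–B3, B2–B4, B1–B5, B3–B6

The largest bag has 4 vertices, giving width 3; this decomposition certifies tw(G) ≤ 3. Conversely, {1, 2, 7, 8} is a clique of size 4, and the vertices of any clique must share a bag in every tree decomposition; so some bag has ≥ 4 vertices and tw(G) ≥ 3. Hence tw(G) = 3 exactly.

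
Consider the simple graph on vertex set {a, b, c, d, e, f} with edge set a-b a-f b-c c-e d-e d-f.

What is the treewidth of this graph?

A width-2 tree decomposition is:
Bags: B1 = {a, d, f}  B2 = {a, d, e}  B3 = {a, c, e}  B4 = {a, b, c}
Tree: B1–B2, B2–B3, B3–B4
Every bag has size at most 3, so the width is 3 − 1 = 2 and tw(G) ≤ 2. The edges a–f–d–e–c–b–a form a cycle, so G is not a tree and its treewidth is at least 2. Hence tw(G) = 2 exactly.

2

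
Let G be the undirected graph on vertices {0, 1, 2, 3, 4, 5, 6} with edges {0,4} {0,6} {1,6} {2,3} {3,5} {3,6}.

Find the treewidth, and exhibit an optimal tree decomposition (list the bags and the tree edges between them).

Every bag has size at most 2, so the width is 2 − 1 = 1 and tw(G) ≤ 1. G has an edge, so its treewidth is at least 1. The upper and lower bounds meet at 1, so that is the treewidth.

Treewidth 1.
One such decomposition:
Bags: B1 = {3, 5}  B2 = {3, 6}  B3 = {1, 6}  B4 = {2, 3}  B5 = {0, 6}  B6 = {0, 4}
Tree: B1–B2, B2–B3, B2–B4, B2–B5, B5–B6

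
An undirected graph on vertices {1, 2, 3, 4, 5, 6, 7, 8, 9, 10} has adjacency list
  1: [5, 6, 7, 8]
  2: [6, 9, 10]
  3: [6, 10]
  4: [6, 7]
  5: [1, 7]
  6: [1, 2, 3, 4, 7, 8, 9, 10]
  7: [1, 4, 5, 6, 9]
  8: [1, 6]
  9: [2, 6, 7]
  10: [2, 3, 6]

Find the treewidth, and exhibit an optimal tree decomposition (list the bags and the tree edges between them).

Treewidth 2.
Bags: B1 = {1, 6, 7}  B2 = {6, 7, 9}  B3 = {2, 6, 9}  B4 = {1, 6, 8}  B5 = {4, 6, 7}  B6 = {2, 6, 10}  B7 = {1, 5, 7}  B8 = {3, 6, 10}
Tree: B1–B2, B2–B3, B1–B4, B2–B5, B3–B6, B1–B7, B6–B8

Each bag holds 3 vertices, so the decomposition has width 2, which upper-bounds the treewidth. On the other hand G contains the 3-clique {1, 5, 7}. A clique must lie in a single bag of any decomposition, so no decomposition can have width below 2. Therefore the treewidth is 2.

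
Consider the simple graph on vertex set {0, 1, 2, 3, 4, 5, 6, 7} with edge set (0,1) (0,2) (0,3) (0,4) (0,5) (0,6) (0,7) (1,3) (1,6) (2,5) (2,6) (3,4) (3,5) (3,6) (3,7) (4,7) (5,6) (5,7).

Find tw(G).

A width-3 tree decomposition is:
Bags: B1 = {0, 3, 5, 6}  B2 = {0, 3, 5, 7}  B3 = {0, 3, 4, 7}  B4 = {0, 1, 3, 6}  B5 = {0, 2, 5, 6}
Tree: B1–B2, B2–B3, B1–B4, B1–B5
Every bag has size at most 4, so the width is 4 − 1 = 3 and tw(G) ≤ 3. On the other hand G contains the 4-clique {0, 2, 5, 6}. A clique must lie in a single bag of any decomposition, so no decomposition can have width below 3. Therefore the treewidth is 3.

3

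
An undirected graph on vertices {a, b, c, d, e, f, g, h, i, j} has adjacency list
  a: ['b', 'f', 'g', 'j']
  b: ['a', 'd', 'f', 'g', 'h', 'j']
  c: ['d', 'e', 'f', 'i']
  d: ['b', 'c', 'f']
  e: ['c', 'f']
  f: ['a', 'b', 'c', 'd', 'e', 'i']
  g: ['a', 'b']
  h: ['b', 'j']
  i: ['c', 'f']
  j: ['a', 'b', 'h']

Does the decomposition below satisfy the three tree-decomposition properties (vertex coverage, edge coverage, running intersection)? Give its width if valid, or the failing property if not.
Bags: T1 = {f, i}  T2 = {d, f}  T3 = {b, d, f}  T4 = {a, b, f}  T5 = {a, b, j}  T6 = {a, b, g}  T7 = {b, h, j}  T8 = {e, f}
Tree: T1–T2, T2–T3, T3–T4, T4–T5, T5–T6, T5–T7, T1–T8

No — vertex c appears in no bag.

A tree decomposition must satisfy three properties: every vertex lies in some bag; for every edge, both endpoints lie together in some bag; and for every vertex, the bags containing it form a connected subtree. Here vertex c appears in no bag, so the decomposition is invalid.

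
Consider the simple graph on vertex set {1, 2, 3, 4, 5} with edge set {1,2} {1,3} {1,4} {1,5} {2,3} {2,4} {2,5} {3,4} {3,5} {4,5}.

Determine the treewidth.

A width-4 tree decomposition is:
Bags: B1 = {1, 2, 3, 4, 5}
Tree: (single bag)
With just one bag of size 5, the width is 5 − 1 = 4, so tw(G) ≤ 4. On the other hand G contains the 5-clique {1, 2, 3, 4, 5}. A clique must lie in a single bag of any decomposition, so no decomposition can have width below 4. Hence tw(G) = 4 exactly.

4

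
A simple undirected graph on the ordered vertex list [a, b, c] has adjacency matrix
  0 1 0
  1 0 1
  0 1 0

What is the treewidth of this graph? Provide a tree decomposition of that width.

Treewidth 1.
Bags: B1 = {a, b}  B2 = {b, c}
Tree: B1–B2

The largest bag has 2 vertices, giving width 1; this decomposition certifies tw(G) ≤ 1. Any graph with an edge has treewidth ≥ 1, and G has the edge b–a. Therefore the treewidth is 1.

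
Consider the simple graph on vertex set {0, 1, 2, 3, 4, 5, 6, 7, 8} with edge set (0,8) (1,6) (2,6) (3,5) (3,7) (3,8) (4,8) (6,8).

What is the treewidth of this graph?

A width-1 tree decomposition is:
Bags: B1 = {2, 6}  B2 = {6, 8}  B3 = {0, 8}  B4 = {3, 8}  B5 = {1, 6}  B6 = {3, 5}  B7 = {4, 8}  B8 = {3, 7}
Tree: B1–B2, B2–B3, B3–B4, B2–B5, B4–B6, B2–B7, B4–B8
The largest bag has 2 vertices, giving width 1; this decomposition certifies tw(G) ≤ 1. G has an edge, so its treewidth is at least 1. Combining the bounds, tw(G) = 1.

1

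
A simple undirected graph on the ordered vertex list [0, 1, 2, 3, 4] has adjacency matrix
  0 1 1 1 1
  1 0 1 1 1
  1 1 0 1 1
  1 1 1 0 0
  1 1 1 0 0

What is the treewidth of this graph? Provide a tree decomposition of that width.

The largest bag has 4 vertices, giving width 3; this decomposition certifies tw(G) ≤ 3. On the other hand G contains the 4-clique {0, 1, 2, 3}. A clique must lie in a single bag of any decomposition, so no decomposition can have width below 3. Therefore the treewidth is 3.

Treewidth 3.
Bags: B1 = {0, 1, 2, 3}  B2 = {0, 1, 2, 4}
Tree: B1–B2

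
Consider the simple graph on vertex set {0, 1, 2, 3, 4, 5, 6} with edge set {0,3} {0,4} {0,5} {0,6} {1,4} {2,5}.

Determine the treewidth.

1

A width-1 tree decomposition is:
Bags: B1 = {0, 6}  B2 = {0, 5}  B3 = {0, 4}  B4 = {2, 5}  B5 = {1, 4}  B6 = {0, 3}
Tree: B1–B2, B1–B3, B2–B4, B3–B5, B1–B6
Every bag has size at most 2, so the width is 2 − 1 = 1 and tw(G) ≤ 1. Any graph with an edge has treewidth ≥ 1, and G has the edge 0–6. Hence tw(G) = 1 exactly.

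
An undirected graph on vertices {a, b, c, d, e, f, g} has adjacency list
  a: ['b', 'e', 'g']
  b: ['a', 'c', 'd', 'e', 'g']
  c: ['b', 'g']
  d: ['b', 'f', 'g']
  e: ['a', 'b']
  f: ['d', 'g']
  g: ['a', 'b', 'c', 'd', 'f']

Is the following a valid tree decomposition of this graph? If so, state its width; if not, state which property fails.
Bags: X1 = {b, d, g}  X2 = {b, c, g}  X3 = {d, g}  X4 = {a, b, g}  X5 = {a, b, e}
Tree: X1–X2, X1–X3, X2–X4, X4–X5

A tree decomposition must satisfy three properties: every vertex lies in some bag; for every edge, both endpoints lie together in some bag; and for every vertex, the bags containing it form a connected subtree. Here vertex f appears in no bag, so the decomposition is invalid.

No — vertex f appears in no bag.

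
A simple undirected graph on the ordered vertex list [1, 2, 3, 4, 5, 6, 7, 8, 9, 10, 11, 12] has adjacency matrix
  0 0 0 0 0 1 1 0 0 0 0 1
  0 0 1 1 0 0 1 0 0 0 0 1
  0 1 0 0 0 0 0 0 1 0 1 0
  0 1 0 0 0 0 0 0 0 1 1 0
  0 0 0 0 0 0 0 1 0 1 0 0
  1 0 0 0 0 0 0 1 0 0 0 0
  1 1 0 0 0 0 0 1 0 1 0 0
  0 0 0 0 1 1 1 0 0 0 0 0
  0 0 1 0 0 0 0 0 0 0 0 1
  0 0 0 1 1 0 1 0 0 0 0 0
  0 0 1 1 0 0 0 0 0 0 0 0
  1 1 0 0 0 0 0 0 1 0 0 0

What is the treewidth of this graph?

3

A width-3 tree decomposition is:
Bags: B1 = {5, 6, 8, 10}  B2 = {6, 7, 8, 10}  B3 = {1, 6, 7, 10}  B4 = {1, 4, 7, 10}  B5 = {1, 2, 4, 7}  B6 = {1, 2, 4, 12}  B7 = {2, 4, 11, 12}  B8 = {2, 3, 11, 12}  B9 = {3, 9, 11, 12}
Tree: B1–B2, B2–B3, B3–B4, B4–B5, B5–B6, B6–B7, B7–B8, B8–B9
The largest bag has 4 vertices, giving width 3; this decomposition certifies tw(G) ≤ 3. For the lower bound: the 4 vertex sets {5,6,8}, {10}, {7}, {1,2,4,12} are disjoint, each induces a connected subgraph, and every pair is joined by at least one edge of G. Contracting each set to a single vertex therefore yields K_{4} as a minor, and since treewidth is minor-monotone, tw(G) ≥ tw(K_{4}) = 3. Therefore the treewidth is 3.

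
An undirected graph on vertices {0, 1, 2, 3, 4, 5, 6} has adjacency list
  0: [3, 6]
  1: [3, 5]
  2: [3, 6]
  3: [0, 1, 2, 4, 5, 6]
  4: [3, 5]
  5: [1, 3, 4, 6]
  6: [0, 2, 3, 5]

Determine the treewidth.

2

A width-2 tree decomposition is:
Bags: B1 = {3, 5, 6}  B2 = {0, 3, 6}  B3 = {1, 3, 5}  B4 = {3, 4, 5}  B5 = {2, 3, 6}
Tree: B1–B2, B1–B3, B1–B4, B1–B5
Each bag holds 3 vertices, so the decomposition has width 2, which upper-bounds the treewidth. For the lower bound, the 3 vertices {0, 3, 6} are pairwise adjacent, and any tree decomposition puts a clique entirely inside one bag — forcing width ≥ 2. Hence tw(G) = 2 exactly.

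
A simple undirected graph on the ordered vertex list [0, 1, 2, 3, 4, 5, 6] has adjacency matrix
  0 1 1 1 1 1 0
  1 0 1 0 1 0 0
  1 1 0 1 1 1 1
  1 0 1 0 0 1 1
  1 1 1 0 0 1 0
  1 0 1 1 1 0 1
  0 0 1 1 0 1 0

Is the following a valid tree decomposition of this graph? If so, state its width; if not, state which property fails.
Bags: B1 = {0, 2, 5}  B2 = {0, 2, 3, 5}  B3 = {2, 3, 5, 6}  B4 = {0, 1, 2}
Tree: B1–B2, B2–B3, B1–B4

A tree decomposition must satisfy three properties: every vertex lies in some bag; for every edge, both endpoints lie together in some bag; and for every vertex, the bags containing it form a connected subtree. Here vertex 4 appears in no bag, so the decomposition is invalid.

No — vertex 4 appears in no bag.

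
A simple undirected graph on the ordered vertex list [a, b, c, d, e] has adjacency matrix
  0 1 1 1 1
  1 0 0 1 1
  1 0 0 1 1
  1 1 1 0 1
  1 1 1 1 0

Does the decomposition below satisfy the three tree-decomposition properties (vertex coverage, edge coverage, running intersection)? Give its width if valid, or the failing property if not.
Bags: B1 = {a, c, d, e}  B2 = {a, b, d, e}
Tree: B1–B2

Every vertex of G appears in some bag (union = {a, b, c, d, e}); every edge is covered by a bag; and for each vertex v the set of bags containing v is connected in the bag tree. The decomposition is therefore valid. The largest bag has 4 vertices, so the width is 3.

Yes; width 3.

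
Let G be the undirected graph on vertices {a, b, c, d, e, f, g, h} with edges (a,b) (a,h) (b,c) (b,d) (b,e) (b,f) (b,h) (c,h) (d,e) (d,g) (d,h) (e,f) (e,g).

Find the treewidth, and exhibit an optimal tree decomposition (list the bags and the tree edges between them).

Treewidth 2.
One such decomposition:
Bags: B1 = {b, d, h}  B2 = {b, d, e}  B3 = {d, e, g}  B4 = {a, b, h}  B5 = {b, e, f}  B6 = {b, c, h}
Tree: B1–B2, B2–B3, B1–B4, B2–B5, B1–B6

Each bag holds 3 vertices, so the decomposition has width 2, which upper-bounds the treewidth. Conversely, {d, e, g} is a clique of size 3, and the vertices of any clique must share a bag in every tree decomposition; so some bag has ≥ 3 vertices and tw(G) ≥ 2. Hence tw(G) = 2 exactly.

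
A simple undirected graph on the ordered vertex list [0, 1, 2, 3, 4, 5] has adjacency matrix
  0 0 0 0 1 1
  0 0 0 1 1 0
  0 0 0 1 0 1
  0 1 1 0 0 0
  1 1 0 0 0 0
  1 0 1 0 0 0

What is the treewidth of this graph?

A width-2 tree decomposition is:
Bags: B1 = {1, 2, 3}  B2 = {1, 2, 5}  B3 = {0, 1, 5}  B4 = {0, 1, 4}
Tree: B1–B2, B2–B3, B3–B4
Each bag holds 3 vertices, so the decomposition has width 2, which upper-bounds the treewidth. Since 1–3–2–5–0–4–1 is a cycle in G, G is not acyclic. Forests are exactly the graphs of treewidth ≤ 1, so tw(G) ≥ 2. Hence tw(G) = 2 exactly.

2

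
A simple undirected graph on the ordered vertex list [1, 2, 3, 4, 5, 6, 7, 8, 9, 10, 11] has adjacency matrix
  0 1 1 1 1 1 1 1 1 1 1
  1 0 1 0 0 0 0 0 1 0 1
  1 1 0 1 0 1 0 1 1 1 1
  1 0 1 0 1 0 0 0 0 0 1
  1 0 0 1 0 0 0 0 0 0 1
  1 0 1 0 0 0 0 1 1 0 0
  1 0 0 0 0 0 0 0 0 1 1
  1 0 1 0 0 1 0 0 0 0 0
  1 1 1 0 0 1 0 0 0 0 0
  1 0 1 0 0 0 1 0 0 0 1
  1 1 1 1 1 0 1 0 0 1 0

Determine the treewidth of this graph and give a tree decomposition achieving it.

Treewidth 3.
Bags: B1 = {1, 2, 3, 11}  B2 = {1, 3, 10, 11}  B3 = {1, 2, 3, 9}  B4 = {1, 3, 4, 11}  B5 = {1, 7, 10, 11}  B6 = {1, 3, 6, 9}  B7 = {1, 4, 5, 11}  B8 = {1, 3, 6, 8}
Tree: B1–B2, B1–B3, B1–B4, B2–B5, B3–B6, B4–B7, B6–B8

The largest bag has 4 vertices, giving width 3; this decomposition certifies tw(G) ≤ 3. For the lower bound, the 4 vertices {1, 3, 6, 8} are pairwise adjacent, and any tree decomposition puts a clique entirely inside one bag — forcing width ≥ 3. The upper and lower bounds meet at 3, so that is the treewidth.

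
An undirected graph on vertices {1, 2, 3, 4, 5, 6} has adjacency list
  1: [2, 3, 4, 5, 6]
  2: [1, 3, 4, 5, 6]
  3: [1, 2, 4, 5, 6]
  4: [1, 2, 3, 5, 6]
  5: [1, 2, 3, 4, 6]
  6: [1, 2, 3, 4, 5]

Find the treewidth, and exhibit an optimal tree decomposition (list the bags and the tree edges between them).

Treewidth 5.
Bags: B1 = {1, 2, 3, 4, 5, 6}
Tree: (single bag)

A single bag containing all 6 vertices is trivially a valid decomposition of width 5. Conversely, {1, 2, 3, 4, 5, 6} is a clique of size 6, and the vertices of any clique must share a bag in every tree decomposition; so some bag has ≥ 6 vertices and tw(G) ≥ 5. Combining the bounds, tw(G) = 5.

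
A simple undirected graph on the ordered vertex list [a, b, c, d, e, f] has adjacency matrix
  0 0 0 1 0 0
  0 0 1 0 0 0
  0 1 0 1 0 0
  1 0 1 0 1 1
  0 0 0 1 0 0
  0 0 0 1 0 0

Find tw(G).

1

A width-1 tree decomposition is:
Bags: B1 = {d, f}  B2 = {d, e}  B3 = {c, d}  B4 = {b, c}  B5 = {a, d}
Tree: B1–B2, B1–B3, B3–B4, B2–B5
Every bag has size at most 2, so the width is 2 − 1 = 1 and tw(G) ≤ 1. Any graph with an edge has treewidth ≥ 1, and G has the edge d–f. Combining the bounds, tw(G) = 1.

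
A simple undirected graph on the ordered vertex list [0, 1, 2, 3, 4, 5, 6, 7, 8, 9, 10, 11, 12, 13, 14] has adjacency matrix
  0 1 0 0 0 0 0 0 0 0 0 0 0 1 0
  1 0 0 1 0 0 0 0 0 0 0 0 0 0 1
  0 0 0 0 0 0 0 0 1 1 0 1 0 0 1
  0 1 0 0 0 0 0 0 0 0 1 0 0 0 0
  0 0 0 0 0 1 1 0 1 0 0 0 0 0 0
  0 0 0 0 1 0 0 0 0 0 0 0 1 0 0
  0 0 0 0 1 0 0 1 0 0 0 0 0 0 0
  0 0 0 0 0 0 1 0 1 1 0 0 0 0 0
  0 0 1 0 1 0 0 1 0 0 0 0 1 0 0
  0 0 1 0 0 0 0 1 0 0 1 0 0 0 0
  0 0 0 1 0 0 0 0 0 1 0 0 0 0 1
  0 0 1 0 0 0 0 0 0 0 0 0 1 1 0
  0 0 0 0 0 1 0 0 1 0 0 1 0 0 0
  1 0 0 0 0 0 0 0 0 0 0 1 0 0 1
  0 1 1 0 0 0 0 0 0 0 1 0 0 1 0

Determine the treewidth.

3

A width-3 tree decomposition is:
Bags: B1 = {0, 1, 3, 10}  B2 = {0, 1, 10, 14}  B3 = {0, 10, 13, 14}  B4 = {9, 10, 13, 14}  B5 = {2, 9, 13, 14}  B6 = {2, 9, 11, 13}  B7 = {2, 7, 9, 11}  B8 = {2, 7, 8, 11}  B9 = {7, 8, 11, 12}  B10 = {6, 7, 8, 12}  B11 = {4, 6, 8, 12}  B12 = {4, 5, 6, 12}
Tree: B1–B2, B2–B3, B3–B4, B4–B5, B5–B6, B6–B7, B7–B8, B8–B9, B9–B10, B10–B11, B11–B12
Each bag holds 4 vertices, so the decomposition has width 3, which upper-bounds the treewidth. For the lower bound: the 4 vertex sets {0,1,3}, {10}, {14}, {2,9,11,13} are disjoint, each induces a connected subgraph, and every pair is joined by at least one edge of G. Contracting each set to a single vertex therefore yields K_{4} as a minor, and since treewidth is minor-monotone, tw(G) ≥ tw(K_{4}) = 3. Hence tw(G) = 3 exactly.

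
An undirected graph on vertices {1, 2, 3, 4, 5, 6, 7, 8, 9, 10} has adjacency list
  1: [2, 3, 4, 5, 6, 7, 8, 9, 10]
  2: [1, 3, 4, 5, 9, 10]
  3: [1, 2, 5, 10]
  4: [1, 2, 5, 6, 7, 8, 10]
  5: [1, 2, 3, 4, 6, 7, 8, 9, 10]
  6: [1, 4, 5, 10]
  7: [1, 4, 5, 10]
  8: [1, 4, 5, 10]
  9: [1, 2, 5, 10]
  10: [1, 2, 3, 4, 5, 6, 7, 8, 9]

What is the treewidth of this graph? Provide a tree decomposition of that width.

The largest bag has 5 vertices, giving width 4; this decomposition certifies tw(G) ≤ 4. On the other hand G contains the 5-clique {1, 2, 5, 9, 10}. A clique must lie in a single bag of any decomposition, so no decomposition can have width below 4. Therefore the treewidth is 4.

Treewidth 4.
Bags: B1 = {1, 2, 4, 5, 10}  B2 = {1, 4, 5, 6, 10}  B3 = {1, 4, 5, 8, 10}  B4 = {1, 2, 5, 9, 10}  B5 = {1, 4, 5, 7, 10}  B6 = {1, 2, 3, 5, 10}
Tree: B1–B2, B2–B3, B1–B4, B1–B5, B1–B6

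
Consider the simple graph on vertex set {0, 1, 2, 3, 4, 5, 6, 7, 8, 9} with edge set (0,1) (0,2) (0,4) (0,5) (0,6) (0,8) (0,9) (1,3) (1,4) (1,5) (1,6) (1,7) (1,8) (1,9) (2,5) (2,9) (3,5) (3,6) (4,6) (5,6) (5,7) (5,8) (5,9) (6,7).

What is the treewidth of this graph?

3

A width-3 tree decomposition is:
Bags: B1 = {0, 1, 5, 8}  B2 = {0, 1, 5, 9}  B3 = {0, 2, 5, 9}  B4 = {0, 1, 5, 6}  B5 = {1, 3, 5, 6}  B6 = {1, 5, 6, 7}  B7 = {0, 1, 4, 6}
Tree: B1–B2, B2–B3, B1–B4, B4–B5, B4–B6, B4–B7
Each bag holds 4 vertices, so the decomposition has width 3, which upper-bounds the treewidth. On the other hand G contains the 4-clique {0, 1, 4, 6}. A clique must lie in a single bag of any decomposition, so no decomposition can have width below 3. Hence tw(G) = 3 exactly.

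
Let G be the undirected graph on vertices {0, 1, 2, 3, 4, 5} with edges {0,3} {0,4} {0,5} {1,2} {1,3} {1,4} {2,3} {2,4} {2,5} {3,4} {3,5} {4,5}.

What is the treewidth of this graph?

A width-3 tree decomposition is:
Bags: B1 = {1, 2, 3, 4}  B2 = {2, 3, 4, 5}  B3 = {0, 3, 4, 5}
Tree: B1–B2, B2–B3
Every bag has size at most 4, so the width is 4 − 1 = 3 and tw(G) ≤ 3. For the lower bound, the 4 vertices {0, 3, 4, 5} are pairwise adjacent, and any tree decomposition puts a clique entirely inside one bag — forcing width ≥ 3. The upper and lower bounds meet at 3, so that is the treewidth.

3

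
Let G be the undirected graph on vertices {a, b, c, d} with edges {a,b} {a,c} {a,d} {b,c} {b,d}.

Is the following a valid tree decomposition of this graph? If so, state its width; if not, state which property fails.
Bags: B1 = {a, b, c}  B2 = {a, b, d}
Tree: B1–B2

Every vertex of G appears in some bag (union = {a, b, c, d}); every edge is covered by a bag; and for each vertex v the set of bags containing v is connected in the bag tree. The decomposition is therefore valid. The largest bag has 3 vertices, so the width is 2.

Yes; width 2.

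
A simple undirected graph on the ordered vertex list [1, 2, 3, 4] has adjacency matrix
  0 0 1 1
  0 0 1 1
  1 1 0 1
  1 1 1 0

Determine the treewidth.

A width-2 tree decomposition is:
Bags: B1 = {1, 3, 4}  B2 = {2, 3, 4}
Tree: B1–B2
The largest bag has 3 vertices, giving width 2; this decomposition certifies tw(G) ≤ 2. Conversely, {1, 3, 4} is a clique of size 3, and the vertices of any clique must share a bag in every tree decomposition; so some bag has ≥ 3 vertices and tw(G) ≥ 2. Hence tw(G) = 2 exactly.

2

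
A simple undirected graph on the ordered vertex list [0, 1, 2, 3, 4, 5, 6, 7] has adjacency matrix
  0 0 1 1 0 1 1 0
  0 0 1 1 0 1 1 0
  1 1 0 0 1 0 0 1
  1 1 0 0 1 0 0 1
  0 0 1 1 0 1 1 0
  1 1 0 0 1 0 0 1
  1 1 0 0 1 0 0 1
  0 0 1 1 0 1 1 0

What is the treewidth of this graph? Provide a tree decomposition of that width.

Every bag has size at most 5, so the width is 5 − 1 = 4 and tw(G) ≤ 4. For the lower bound: the 5 vertex sets {0,3}, {1,5}, {4,6}, {7}, {2} are disjoint, each induces a connected subgraph, and every pair is joined by at least one edge of G. Contracting each set to a single vertex therefore yields K_{5} as a minor, and since treewidth is minor-monotone, tw(G) ≥ tw(K_{5}) = 4. Hence tw(G) = 4 exactly.

Treewidth 4.
One such decomposition:
Bags: B1 = {0, 1, 3, 4, 7}  B2 = {0, 1, 4, 5, 7}  B3 = {0, 1, 4, 6, 7}  B4 = {0, 1, 2, 4, 7}
Tree: B1–B2, B2–B3, B3–B4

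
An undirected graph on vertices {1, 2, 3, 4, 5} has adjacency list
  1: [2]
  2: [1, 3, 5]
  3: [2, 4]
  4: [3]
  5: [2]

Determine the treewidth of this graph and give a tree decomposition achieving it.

Treewidth 1.
Bags: B1 = {1, 2}  B2 = {2, 3}  B3 = {3, 4}  B4 = {2, 5}
Tree: B1–B2, B2–B3, B2–B4

Each bag holds 2 vertices, so the decomposition has width 1, which upper-bounds the treewidth. G has an edge, so its treewidth is at least 1. The upper and lower bounds meet at 1, so that is the treewidth.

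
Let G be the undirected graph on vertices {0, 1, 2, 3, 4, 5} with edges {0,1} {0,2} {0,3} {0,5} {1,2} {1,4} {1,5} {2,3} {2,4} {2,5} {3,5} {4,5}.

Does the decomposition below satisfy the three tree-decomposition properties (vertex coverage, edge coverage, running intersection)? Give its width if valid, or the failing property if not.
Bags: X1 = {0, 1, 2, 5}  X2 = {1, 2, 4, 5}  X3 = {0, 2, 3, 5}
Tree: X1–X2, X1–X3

Yes; width 3.

Checking the three conditions: (i) the bags cover all of {0, 1, 2, 3, 4, 5}; (ii) for each edge, some bag contains both endpoints; (iii) the bags containing any fixed vertex form a subtree. All hold, so the decomposition is valid with width 4 − 1 = 3.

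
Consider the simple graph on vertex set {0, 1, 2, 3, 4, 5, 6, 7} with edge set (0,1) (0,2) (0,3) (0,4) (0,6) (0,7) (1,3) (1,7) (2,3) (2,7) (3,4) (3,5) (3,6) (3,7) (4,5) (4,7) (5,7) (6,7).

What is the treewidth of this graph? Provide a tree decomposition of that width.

The largest bag has 4 vertices, giving width 3; this decomposition certifies tw(G) ≤ 3. Conversely, {0, 1, 3, 7} is a clique of size 4, and the vertices of any clique must share a bag in every tree decomposition; so some bag has ≥ 4 vertices and tw(G) ≥ 3. Combining the bounds, tw(G) = 3.

Treewidth 3.
Bags: B1 = {0, 3, 4, 7}  B2 = {0, 3, 6, 7}  B3 = {0, 2, 3, 7}  B4 = {0, 1, 3, 7}  B5 = {3, 4, 5, 7}
Tree: B1–B2, B2–B3, B1–B4, B1–B5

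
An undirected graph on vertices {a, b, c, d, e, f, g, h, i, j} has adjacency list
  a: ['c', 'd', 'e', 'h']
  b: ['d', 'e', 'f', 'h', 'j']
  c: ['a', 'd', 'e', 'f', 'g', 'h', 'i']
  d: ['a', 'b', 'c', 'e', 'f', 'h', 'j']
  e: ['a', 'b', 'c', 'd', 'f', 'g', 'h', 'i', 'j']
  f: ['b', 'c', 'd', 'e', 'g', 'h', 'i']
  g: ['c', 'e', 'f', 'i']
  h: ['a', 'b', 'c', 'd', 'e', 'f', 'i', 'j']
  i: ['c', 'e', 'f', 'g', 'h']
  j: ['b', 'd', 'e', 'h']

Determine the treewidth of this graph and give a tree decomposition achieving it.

Every bag has size at most 5, so the width is 5 − 1 = 4 and tw(G) ≤ 4. Conversely, {c, e, f, g, i} is a clique of size 5, and the vertices of any clique must share a bag in every tree decomposition; so some bag has ≥ 5 vertices and tw(G) ≥ 4. The upper and lower bounds meet at 4, so that is the treewidth.

Treewidth 4.
One such decomposition:
Bags: B1 = {c, d, e, f, h}  B2 = {b, d, e, f, h}  B3 = {b, d, e, h, j}  B4 = {c, e, f, h, i}  B5 = {a, c, d, e, h}  B6 = {c, e, f, g, i}
Tree: B1–B2, B2–B3, B1–B4, B1–B5, B4–B6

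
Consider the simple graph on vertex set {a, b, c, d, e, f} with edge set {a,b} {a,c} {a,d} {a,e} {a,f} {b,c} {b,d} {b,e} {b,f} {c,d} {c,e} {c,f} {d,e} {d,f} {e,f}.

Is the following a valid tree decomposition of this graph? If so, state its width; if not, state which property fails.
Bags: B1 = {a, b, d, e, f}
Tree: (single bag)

A tree decomposition must satisfy three properties: every vertex lies in some bag; for every edge, both endpoints lie together in some bag; and for every vertex, the bags containing it form a connected subtree. Here vertex c appears in no bag, so the decomposition is invalid.

No — vertex c appears in no bag.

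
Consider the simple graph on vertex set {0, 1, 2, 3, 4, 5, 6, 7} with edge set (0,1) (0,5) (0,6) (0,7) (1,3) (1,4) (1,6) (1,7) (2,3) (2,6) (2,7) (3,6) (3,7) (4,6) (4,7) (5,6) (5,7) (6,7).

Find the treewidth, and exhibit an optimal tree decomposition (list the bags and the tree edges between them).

Treewidth 3.
One such decomposition:
Bags: B1 = {0, 1, 6, 7}  B2 = {1, 3, 6, 7}  B3 = {2, 3, 6, 7}  B4 = {1, 4, 6, 7}  B5 = {0, 5, 6, 7}
Tree: B1–B2, B2–B3, B2–B4, B1–B5

The largest bag has 4 vertices, giving width 3; this decomposition certifies tw(G) ≤ 3. Conversely, {0, 1, 6, 7} is a clique of size 4, and the vertices of any clique must share a bag in every tree decomposition; so some bag has ≥ 4 vertices and tw(G) ≥ 3. The upper and lower bounds meet at 3, so that is the treewidth.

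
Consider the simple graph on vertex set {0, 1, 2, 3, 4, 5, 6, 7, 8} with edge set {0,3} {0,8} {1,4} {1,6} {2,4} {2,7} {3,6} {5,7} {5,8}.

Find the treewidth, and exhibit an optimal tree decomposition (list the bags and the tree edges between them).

Treewidth 2.
One such decomposition:
Bags: B1 = {2, 4, 7}  B2 = {1, 4, 7}  B3 = {1, 6, 7}  B4 = {3, 6, 7}  B5 = {0, 3, 7}  B6 = {0, 7, 8}  B7 = {5, 7, 8}
Tree: B1–B2, B2–B3, B3–B4, B4–B5, B5–B6, B6–B7

The largest bag has 3 vertices, giving width 2; this decomposition certifies tw(G) ≤ 2. Since 7–2–4–1–6–3–0–8–5–7 is a cycle in G, G is not acyclic. Forests are exactly the graphs of treewidth ≤ 1, so tw(G) ≥ 2. Combining the bounds, tw(G) = 2.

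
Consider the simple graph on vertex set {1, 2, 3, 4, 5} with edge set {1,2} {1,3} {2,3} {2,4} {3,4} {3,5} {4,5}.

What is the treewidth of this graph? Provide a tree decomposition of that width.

Every bag has size at most 3, so the width is 3 − 1 = 2 and tw(G) ≤ 2. On the other hand G contains the 3-clique {1, 2, 3}. A clique must lie in a single bag of any decomposition, so no decomposition can have width below 2. Therefore the treewidth is 2.

Treewidth 2.
One optimal decomposition is:
Bags: B1 = {1, 2, 3}  B2 = {2, 3, 4}  B3 = {3, 4, 5}
Tree: B1–B2, B2–B3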